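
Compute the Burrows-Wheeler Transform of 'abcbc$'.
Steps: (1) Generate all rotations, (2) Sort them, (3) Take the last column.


Rotations (sorted):
  0: $abcbc -> last char: c
  1: abcbc$ -> last char: $
  2: bc$abc -> last char: c
  3: bcbc$a -> last char: a
  4: c$abcb -> last char: b
  5: cbc$ab -> last char: b


BWT = c$cabb


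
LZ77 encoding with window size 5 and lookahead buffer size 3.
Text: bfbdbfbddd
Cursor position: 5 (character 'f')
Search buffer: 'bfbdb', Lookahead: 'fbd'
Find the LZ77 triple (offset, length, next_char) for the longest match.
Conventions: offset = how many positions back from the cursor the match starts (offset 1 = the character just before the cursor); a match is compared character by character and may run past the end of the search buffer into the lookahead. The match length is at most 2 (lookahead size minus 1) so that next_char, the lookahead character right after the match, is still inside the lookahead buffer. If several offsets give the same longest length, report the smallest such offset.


Try each offset into the search buffer:
  offset=1 (pos 4, char 'b'): match length 0
  offset=2 (pos 3, char 'd'): match length 0
  offset=3 (pos 2, char 'b'): match length 0
  offset=4 (pos 1, char 'f'): match length 2
  offset=5 (pos 0, char 'b'): match length 0
Longest match has length 2 at offset 4.
next_char = character at position 5 + 2 = 7 -> 'd'

Best match: offset=4, length=2 (matching 'fb' starting at position 1)
LZ77 triple: (4, 2, 'd')


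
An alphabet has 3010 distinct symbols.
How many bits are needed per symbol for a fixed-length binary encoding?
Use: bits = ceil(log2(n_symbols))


log2(3010) = 11.5555
Bracket: 2^11 = 2048 < 3010 <= 2^12 = 4096
So ceil(log2(3010)) = 12

bits = ceil(log2(3010)) = ceil(11.5555) = 12 bits


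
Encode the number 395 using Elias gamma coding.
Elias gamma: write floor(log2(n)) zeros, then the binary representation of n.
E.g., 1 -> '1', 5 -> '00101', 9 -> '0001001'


num_bits = floor(log2(395)) + 1 = 9
leading_zeros = num_bits - 1 = 8
binary(395) = 110001011

Elias gamma(395) = '00000000' + '110001011' = 00000000110001011 (17 bits)


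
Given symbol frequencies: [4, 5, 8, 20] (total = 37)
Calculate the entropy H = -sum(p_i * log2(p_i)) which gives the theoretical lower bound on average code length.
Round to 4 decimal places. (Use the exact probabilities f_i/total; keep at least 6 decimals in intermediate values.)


Per-symbol terms -p_i * log2(p_i) with p_i = f_i/37:
  p = 4/37 = 0.108108: log2(p) = -3.209453, -p*log2(p) = 0.346968
  p = 5/37 = 0.135135: log2(p) = -2.887525, -p*log2(p) = 0.390206
  p = 8/37 = 0.216216: log2(p) = -2.209453, -p*log2(p) = 0.477720
  p = 20/37 = 0.540541: log2(p) = -0.887525, -p*log2(p) = 0.479743
H = 0.346968 + 0.390206 + 0.477720 + 0.479743 = 1.694637

H = 1.6946 bits/symbol


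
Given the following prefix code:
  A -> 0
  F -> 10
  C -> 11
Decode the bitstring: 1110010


Decoding step by step:
Bits 11 -> C
Bits 10 -> F
Bits 0 -> A
Bits 10 -> F


Decoded message: CFAF


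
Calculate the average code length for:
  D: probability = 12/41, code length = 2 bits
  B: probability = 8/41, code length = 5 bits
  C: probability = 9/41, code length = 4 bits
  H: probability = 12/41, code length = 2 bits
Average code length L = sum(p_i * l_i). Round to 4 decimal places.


Weighted contributions p_i * l_i:
  D: (12/41) * 2 = 24/41
  B: (8/41) * 5 = 40/41
  C: (9/41) * 4 = 36/41
  H: (12/41) * 2 = 24/41
Sum = (24 + 40 + 36 + 24)/41 = 124/41

L = 124/41 = 3.0244 bits/symbol


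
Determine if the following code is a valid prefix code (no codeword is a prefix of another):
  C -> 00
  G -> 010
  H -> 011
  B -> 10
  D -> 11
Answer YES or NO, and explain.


Checking each pair (does one codeword prefix another?):
  C='00' vs G='010': no prefix
  C='00' vs H='011': no prefix
  C='00' vs B='10': no prefix
  C='00' vs D='11': no prefix
  G='010' vs C='00': no prefix
  G='010' vs H='011': no prefix
  G='010' vs B='10': no prefix
  G='010' vs D='11': no prefix
  H='011' vs C='00': no prefix
  H='011' vs G='010': no prefix
  H='011' vs B='10': no prefix
  H='011' vs D='11': no prefix
  B='10' vs C='00': no prefix
  B='10' vs G='010': no prefix
  B='10' vs H='011': no prefix
  B='10' vs D='11': no prefix
  D='11' vs C='00': no prefix
  D='11' vs G='010': no prefix
  D='11' vs H='011': no prefix
  D='11' vs B='10': no prefix
No violation found over all pairs.

YES -- this is a valid prefix code. No codeword is a prefix of any other codeword.


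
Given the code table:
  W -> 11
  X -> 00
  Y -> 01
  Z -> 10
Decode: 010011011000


Decoding:
01 -> Y
00 -> X
11 -> W
01 -> Y
10 -> Z
00 -> X


Result: YXWYZX


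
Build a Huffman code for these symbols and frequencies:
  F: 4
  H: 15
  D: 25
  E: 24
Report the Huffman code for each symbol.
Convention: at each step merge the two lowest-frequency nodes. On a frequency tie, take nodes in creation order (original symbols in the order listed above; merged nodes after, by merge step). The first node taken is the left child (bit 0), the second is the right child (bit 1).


Huffman tree construction:
Step 1: Merge F(4) + H(15) = 19
Step 2: Merge (F+H)(19) + E(24) = 43
Step 3: Merge D(25) + ((F+H)+E)(43) = 68
Read each symbol's code off the tree from the root (left child = 0, right child = 1).

Codes:
  F: 100 (length 3)
  H: 101 (length 3)
  D: 0 (length 1)
  E: 11 (length 2)
Average code length: 130/68 = 1.9118 bits/symbol


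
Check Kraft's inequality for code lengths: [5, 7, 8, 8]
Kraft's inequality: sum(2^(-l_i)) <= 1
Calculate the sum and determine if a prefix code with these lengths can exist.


Sum = 2^(-5) + 2^(-7) + 2^(-8) + 2^(-8)
    = 0.03125 + 0.0078125 + 0.00390625 + 0.00390625
    = 12/256 = 0.046875
Since 0.046875 <= 1, Kraft's inequality IS satisfied.
A prefix code with these lengths CAN exist.

Kraft sum = 0.046875. Satisfied.


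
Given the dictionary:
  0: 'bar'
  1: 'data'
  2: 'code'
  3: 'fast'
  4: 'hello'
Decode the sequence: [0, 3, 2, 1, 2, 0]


Look up each index in the dictionary:
  0 -> 'bar'
  3 -> 'fast'
  2 -> 'code'
  1 -> 'data'
  2 -> 'code'
  0 -> 'bar'

Decoded: "bar fast code data code bar"


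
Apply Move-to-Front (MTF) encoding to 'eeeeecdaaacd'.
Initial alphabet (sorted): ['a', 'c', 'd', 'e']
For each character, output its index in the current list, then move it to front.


MTF encoding:
'e': index 3 in ['a', 'c', 'd', 'e'] -> ['e', 'a', 'c', 'd']
'e': index 0 in ['e', 'a', 'c', 'd'] -> ['e', 'a', 'c', 'd']
'e': index 0 in ['e', 'a', 'c', 'd'] -> ['e', 'a', 'c', 'd']
'e': index 0 in ['e', 'a', 'c', 'd'] -> ['e', 'a', 'c', 'd']
'e': index 0 in ['e', 'a', 'c', 'd'] -> ['e', 'a', 'c', 'd']
'c': index 2 in ['e', 'a', 'c', 'd'] -> ['c', 'e', 'a', 'd']
'd': index 3 in ['c', 'e', 'a', 'd'] -> ['d', 'c', 'e', 'a']
'a': index 3 in ['d', 'c', 'e', 'a'] -> ['a', 'd', 'c', 'e']
'a': index 0 in ['a', 'd', 'c', 'e'] -> ['a', 'd', 'c', 'e']
'a': index 0 in ['a', 'd', 'c', 'e'] -> ['a', 'd', 'c', 'e']
'c': index 2 in ['a', 'd', 'c', 'e'] -> ['c', 'a', 'd', 'e']
'd': index 2 in ['c', 'a', 'd', 'e'] -> ['d', 'c', 'a', 'e']


Output: [3, 0, 0, 0, 0, 2, 3, 3, 0, 0, 2, 2]


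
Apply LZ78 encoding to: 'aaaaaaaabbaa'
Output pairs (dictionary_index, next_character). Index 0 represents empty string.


LZ78 encoding steps:
Dictionary: {0: ''}
Step 1: w='' (idx 0), next='a' -> output (0, 'a'), add 'a' as idx 1
Step 2: w='a' (idx 1), next='a' -> output (1, 'a'), add 'aa' as idx 2
Step 3: w='aa' (idx 2), next='a' -> output (2, 'a'), add 'aaa' as idx 3
Step 4: w='aa' (idx 2), next='b' -> output (2, 'b'), add 'aab' as idx 4
Step 5: w='' (idx 0), next='b' -> output (0, 'b'), add 'b' as idx 5
Step 6: w='aa' (idx 2), end of input -> output (2, '')


Encoded: [(0, 'a'), (1, 'a'), (2, 'a'), (2, 'b'), (0, 'b'), (2, '')]


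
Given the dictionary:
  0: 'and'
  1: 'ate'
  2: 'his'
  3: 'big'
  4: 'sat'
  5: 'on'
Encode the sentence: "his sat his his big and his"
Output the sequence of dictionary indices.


Look up each word in the dictionary:
  'his' -> 2
  'sat' -> 4
  'his' -> 2
  'his' -> 2
  'big' -> 3
  'and' -> 0
  'his' -> 2

Encoded: [2, 4, 2, 2, 3, 0, 2]


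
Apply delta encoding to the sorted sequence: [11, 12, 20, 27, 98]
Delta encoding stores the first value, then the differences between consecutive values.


First value: 11
Deltas:
  12 - 11 = 1
  20 - 12 = 8
  27 - 20 = 7
  98 - 27 = 71


Delta encoded: [11, 1, 8, 7, 71]


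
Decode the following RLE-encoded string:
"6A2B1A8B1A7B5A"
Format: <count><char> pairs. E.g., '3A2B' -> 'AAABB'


Expanding each <count><char> pair:
  6A -> 'AAAAAA'
  2B -> 'BB'
  1A -> 'A'
  8B -> 'BBBBBBBB'
  1A -> 'A'
  7B -> 'BBBBBBB'
  5A -> 'AAAAA'

Decoded = AAAAAABBABBBBBBBBABBBBBBBAAAAA


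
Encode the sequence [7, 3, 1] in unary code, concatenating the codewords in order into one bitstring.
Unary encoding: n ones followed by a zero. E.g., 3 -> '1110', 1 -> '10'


Encode each number as n ones followed by a terminating 0:
  7 -> 11111110 (8 bits)
  3 -> 1110 (4 bits)
  1 -> 10 (2 bits)
Total length = 8 + 4 + 2 = 14 bits.

Unary([7, 3, 1]) = 11111110111010 (14 bits)


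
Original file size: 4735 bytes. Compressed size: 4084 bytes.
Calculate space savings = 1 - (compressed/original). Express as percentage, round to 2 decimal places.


ratio = compressed/original = 4084/4735 = 0.862513
savings = 1 - ratio = 1 - 0.862513 = 0.137487
as a percentage: 0.137487 * 100 = 13.75%

Space savings = 1 - 4084/4735 = 13.75%


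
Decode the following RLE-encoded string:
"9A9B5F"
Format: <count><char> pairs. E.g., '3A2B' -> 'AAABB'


Expanding each <count><char> pair:
  9A -> 'AAAAAAAAA'
  9B -> 'BBBBBBBBB'
  5F -> 'FFFFF'

Decoded = AAAAAAAAABBBBBBBBBFFFFF


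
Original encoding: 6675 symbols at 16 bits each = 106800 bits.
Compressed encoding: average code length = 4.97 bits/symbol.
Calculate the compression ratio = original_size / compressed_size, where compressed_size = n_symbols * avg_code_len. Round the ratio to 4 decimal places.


original_size = n_symbols * orig_bits = 6675 * 16 = 106800 bits
compressed_size = n_symbols * avg_code_len = 6675 * 4.97 = 33174.75 bits
ratio = original_size / compressed_size = 106800 / 33174.75 = 3.2193

Compression ratio = 3.2193


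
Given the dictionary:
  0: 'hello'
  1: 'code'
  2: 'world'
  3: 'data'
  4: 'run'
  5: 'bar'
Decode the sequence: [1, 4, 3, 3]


Look up each index in the dictionary:
  1 -> 'code'
  4 -> 'run'
  3 -> 'data'
  3 -> 'data'

Decoded: "code run data data"


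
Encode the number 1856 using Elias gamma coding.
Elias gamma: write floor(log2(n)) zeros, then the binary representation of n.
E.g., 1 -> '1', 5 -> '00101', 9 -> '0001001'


num_bits = floor(log2(1856)) + 1 = 11
leading_zeros = num_bits - 1 = 10
binary(1856) = 11101000000

Elias gamma(1856) = '0000000000' + '11101000000' = 000000000011101000000 (21 bits)


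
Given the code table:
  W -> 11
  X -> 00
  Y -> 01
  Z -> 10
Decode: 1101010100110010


Decoding:
11 -> W
01 -> Y
01 -> Y
01 -> Y
00 -> X
11 -> W
00 -> X
10 -> Z


Result: WYYYXWXZ


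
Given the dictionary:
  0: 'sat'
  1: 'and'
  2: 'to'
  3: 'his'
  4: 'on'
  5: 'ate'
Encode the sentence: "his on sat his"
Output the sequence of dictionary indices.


Look up each word in the dictionary:
  'his' -> 3
  'on' -> 4
  'sat' -> 0
  'his' -> 3

Encoded: [3, 4, 0, 3]


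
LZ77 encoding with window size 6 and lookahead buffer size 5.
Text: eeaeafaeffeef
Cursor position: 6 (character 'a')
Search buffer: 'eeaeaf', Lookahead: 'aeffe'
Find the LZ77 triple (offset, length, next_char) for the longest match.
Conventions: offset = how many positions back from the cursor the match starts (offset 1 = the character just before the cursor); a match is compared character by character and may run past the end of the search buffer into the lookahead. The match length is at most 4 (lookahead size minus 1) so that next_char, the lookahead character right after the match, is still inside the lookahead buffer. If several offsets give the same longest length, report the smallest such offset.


Try each offset into the search buffer:
  offset=1 (pos 5, char 'f'): match length 0
  offset=2 (pos 4, char 'a'): match length 1
  offset=3 (pos 3, char 'e'): match length 0
  offset=4 (pos 2, char 'a'): match length 2
  offset=5 (pos 1, char 'e'): match length 0
  offset=6 (pos 0, char 'e'): match length 0
Longest match has length 2 at offset 4.
next_char = character at position 6 + 2 = 8 -> 'f'

Best match: offset=4, length=2 (matching 'ae' starting at position 2)
LZ77 triple: (4, 2, 'f')


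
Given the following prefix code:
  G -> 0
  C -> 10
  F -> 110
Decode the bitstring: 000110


Decoding step by step:
Bits 0 -> G
Bits 0 -> G
Bits 0 -> G
Bits 110 -> F


Decoded message: GGGF


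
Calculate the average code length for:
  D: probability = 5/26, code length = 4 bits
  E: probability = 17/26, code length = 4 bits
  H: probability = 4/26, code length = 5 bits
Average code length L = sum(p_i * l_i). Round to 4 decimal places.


Weighted contributions p_i * l_i:
  D: (5/26) * 4 = 20/26
  E: (17/26) * 4 = 68/26
  H: (4/26) * 5 = 20/26
Sum = (20 + 68 + 20)/26 = 108/26

L = 108/26 = 4.1538 bits/symbol


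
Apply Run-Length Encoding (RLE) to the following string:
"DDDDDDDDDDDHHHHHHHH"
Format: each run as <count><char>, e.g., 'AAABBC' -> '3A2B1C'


Scanning runs left to right:
  i=0: run of 'D' x 11 -> '11D'
  i=11: run of 'H' x 8 -> '8H'

RLE = 11D8H


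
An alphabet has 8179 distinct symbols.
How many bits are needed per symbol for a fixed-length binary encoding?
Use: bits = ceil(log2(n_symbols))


log2(8179) = 12.9977
Bracket: 2^12 = 4096 < 8179 <= 2^13 = 8192
So ceil(log2(8179)) = 13

bits = ceil(log2(8179)) = ceil(12.9977) = 13 bits


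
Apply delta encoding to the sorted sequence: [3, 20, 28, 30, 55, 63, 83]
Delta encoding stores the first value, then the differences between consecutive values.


First value: 3
Deltas:
  20 - 3 = 17
  28 - 20 = 8
  30 - 28 = 2
  55 - 30 = 25
  63 - 55 = 8
  83 - 63 = 20


Delta encoded: [3, 17, 8, 2, 25, 8, 20]


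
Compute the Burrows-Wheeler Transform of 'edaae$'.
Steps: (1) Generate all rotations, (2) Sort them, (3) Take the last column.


Rotations (sorted):
  0: $edaae -> last char: e
  1: aae$ed -> last char: d
  2: ae$eda -> last char: a
  3: daae$e -> last char: e
  4: e$edaa -> last char: a
  5: edaae$ -> last char: $


BWT = edaea$


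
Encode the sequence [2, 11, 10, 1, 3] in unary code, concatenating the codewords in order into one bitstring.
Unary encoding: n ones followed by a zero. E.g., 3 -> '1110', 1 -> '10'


Encode each number as n ones followed by a terminating 0:
  2 -> 110 (3 bits)
  11 -> 111111111110 (12 bits)
  10 -> 11111111110 (11 bits)
  1 -> 10 (2 bits)
  3 -> 1110 (4 bits)
Total length = 3 + 12 + 11 + 2 + 4 = 32 bits.

Unary([2, 11, 10, 1, 3]) = 11011111111111011111111110101110 (32 bits)


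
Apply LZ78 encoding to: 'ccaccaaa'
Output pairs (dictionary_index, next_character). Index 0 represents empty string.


LZ78 encoding steps:
Dictionary: {0: ''}
Step 1: w='' (idx 0), next='c' -> output (0, 'c'), add 'c' as idx 1
Step 2: w='c' (idx 1), next='a' -> output (1, 'a'), add 'ca' as idx 2
Step 3: w='c' (idx 1), next='c' -> output (1, 'c'), add 'cc' as idx 3
Step 4: w='' (idx 0), next='a' -> output (0, 'a'), add 'a' as idx 4
Step 5: w='a' (idx 4), next='a' -> output (4, 'a'), add 'aa' as idx 5


Encoded: [(0, 'c'), (1, 'a'), (1, 'c'), (0, 'a'), (4, 'a')]


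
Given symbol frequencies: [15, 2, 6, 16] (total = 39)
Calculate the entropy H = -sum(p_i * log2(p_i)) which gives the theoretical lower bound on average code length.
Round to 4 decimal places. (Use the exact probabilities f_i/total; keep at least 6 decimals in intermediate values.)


Per-symbol terms -p_i * log2(p_i) with p_i = f_i/39:
  p = 15/39 = 0.384615: log2(p) = -1.378512, -p*log2(p) = 0.530197
  p = 2/39 = 0.051282: log2(p) = -4.285402, -p*log2(p) = 0.219764
  p = 6/39 = 0.153846: log2(p) = -2.700440, -p*log2(p) = 0.415452
  p = 16/39 = 0.410256: log2(p) = -1.285402, -p*log2(p) = 0.527345
H = 0.530197 + 0.219764 + 0.415452 + 0.527345 = 1.692758

H = 1.6928 bits/symbol


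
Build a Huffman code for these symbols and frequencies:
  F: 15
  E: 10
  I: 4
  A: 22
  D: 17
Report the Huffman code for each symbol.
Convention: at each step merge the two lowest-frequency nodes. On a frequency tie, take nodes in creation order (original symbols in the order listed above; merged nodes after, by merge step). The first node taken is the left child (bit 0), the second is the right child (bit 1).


Huffman tree construction:
Step 1: Merge I(4) + E(10) = 14
Step 2: Merge (I+E)(14) + F(15) = 29
Step 3: Merge D(17) + A(22) = 39
Step 4: Merge ((I+E)+F)(29) + (D+A)(39) = 68
Read each symbol's code off the tree from the root (left child = 0, right child = 1).

Codes:
  F: 01 (length 2)
  E: 001 (length 3)
  I: 000 (length 3)
  A: 11 (length 2)
  D: 10 (length 2)
Average code length: 150/68 = 2.2059 bits/symbol


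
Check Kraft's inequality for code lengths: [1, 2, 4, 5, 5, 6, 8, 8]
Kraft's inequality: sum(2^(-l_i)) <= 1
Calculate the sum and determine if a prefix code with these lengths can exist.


Sum = 2^(-1) + 2^(-2) + 2^(-4) + 2^(-5) + 2^(-5) + 2^(-6) + 2^(-8) + 2^(-8)
    = 0.5 + 0.25 + 0.0625 + 0.03125 + 0.03125 + 0.015625 + 0.00390625 + 0.00390625
    = 230/256 = 0.8984375
Since 0.8984375 <= 1, Kraft's inequality IS satisfied.
A prefix code with these lengths CAN exist.

Kraft sum = 0.8984375. Satisfied.


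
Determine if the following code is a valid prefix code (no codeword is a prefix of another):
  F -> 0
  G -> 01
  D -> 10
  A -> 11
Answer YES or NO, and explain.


Checking each pair (does one codeword prefix another?):
  F='0' vs G='01': prefix -- VIOLATION

NO -- this is NOT a valid prefix code. F (0) is a prefix of G (01).


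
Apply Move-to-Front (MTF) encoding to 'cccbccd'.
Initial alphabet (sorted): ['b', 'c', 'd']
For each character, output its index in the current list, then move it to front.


MTF encoding:
'c': index 1 in ['b', 'c', 'd'] -> ['c', 'b', 'd']
'c': index 0 in ['c', 'b', 'd'] -> ['c', 'b', 'd']
'c': index 0 in ['c', 'b', 'd'] -> ['c', 'b', 'd']
'b': index 1 in ['c', 'b', 'd'] -> ['b', 'c', 'd']
'c': index 1 in ['b', 'c', 'd'] -> ['c', 'b', 'd']
'c': index 0 in ['c', 'b', 'd'] -> ['c', 'b', 'd']
'd': index 2 in ['c', 'b', 'd'] -> ['d', 'c', 'b']


Output: [1, 0, 0, 1, 1, 0, 2]


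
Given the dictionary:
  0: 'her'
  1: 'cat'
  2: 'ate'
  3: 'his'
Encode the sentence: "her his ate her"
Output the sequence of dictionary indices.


Look up each word in the dictionary:
  'her' -> 0
  'his' -> 3
  'ate' -> 2
  'her' -> 0

Encoded: [0, 3, 2, 0]


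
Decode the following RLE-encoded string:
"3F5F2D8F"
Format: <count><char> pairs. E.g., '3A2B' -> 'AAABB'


Expanding each <count><char> pair:
  3F -> 'FFF'
  5F -> 'FFFFF'
  2D -> 'DD'
  8F -> 'FFFFFFFF'

Decoded = FFFFFFFFDDFFFFFFFF


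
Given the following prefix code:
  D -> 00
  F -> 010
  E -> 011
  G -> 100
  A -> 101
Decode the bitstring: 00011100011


Decoding step by step:
Bits 00 -> D
Bits 011 -> E
Bits 100 -> G
Bits 011 -> E


Decoded message: DEGE


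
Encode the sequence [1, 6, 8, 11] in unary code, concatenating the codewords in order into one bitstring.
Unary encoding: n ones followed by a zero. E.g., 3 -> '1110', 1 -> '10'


Encode each number as n ones followed by a terminating 0:
  1 -> 10 (2 bits)
  6 -> 1111110 (7 bits)
  8 -> 111111110 (9 bits)
  11 -> 111111111110 (12 bits)
Total length = 2 + 7 + 9 + 12 = 30 bits.

Unary([1, 6, 8, 11]) = 101111110111111110111111111110 (30 bits)


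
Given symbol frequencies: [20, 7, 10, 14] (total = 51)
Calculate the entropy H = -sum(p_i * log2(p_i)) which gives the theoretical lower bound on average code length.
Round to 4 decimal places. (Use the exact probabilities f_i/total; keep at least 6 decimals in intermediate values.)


Per-symbol terms -p_i * log2(p_i) with p_i = f_i/51:
  p = 20/51 = 0.392157: log2(p) = -1.350497, -p*log2(p) = 0.529607
  p = 7/51 = 0.137255: log2(p) = -2.865070, -p*log2(p) = 0.393245
  p = 10/51 = 0.196078: log2(p) = -2.350497, -p*log2(p) = 0.460882
  p = 14/51 = 0.274510: log2(p) = -1.865070, -p*log2(p) = 0.511980
H = 0.529607 + 0.393245 + 0.460882 + 0.511980 = 1.895714

H = 1.8957 bits/symbol


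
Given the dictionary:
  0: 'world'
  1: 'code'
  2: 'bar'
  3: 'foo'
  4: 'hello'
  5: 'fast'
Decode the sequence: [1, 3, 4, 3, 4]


Look up each index in the dictionary:
  1 -> 'code'
  3 -> 'foo'
  4 -> 'hello'
  3 -> 'foo'
  4 -> 'hello'

Decoded: "code foo hello foo hello"


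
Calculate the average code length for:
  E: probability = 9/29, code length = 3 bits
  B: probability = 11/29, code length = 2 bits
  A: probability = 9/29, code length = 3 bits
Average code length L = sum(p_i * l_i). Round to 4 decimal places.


Weighted contributions p_i * l_i:
  E: (9/29) * 3 = 27/29
  B: (11/29) * 2 = 22/29
  A: (9/29) * 3 = 27/29
Sum = (27 + 22 + 27)/29 = 76/29

L = 76/29 = 2.6207 bits/symbol


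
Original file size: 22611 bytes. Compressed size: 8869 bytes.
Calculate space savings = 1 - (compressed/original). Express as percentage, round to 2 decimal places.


ratio = compressed/original = 8869/22611 = 0.392243
savings = 1 - ratio = 1 - 0.392243 = 0.607757
as a percentage: 0.607757 * 100 = 60.78%

Space savings = 1 - 8869/22611 = 60.78%


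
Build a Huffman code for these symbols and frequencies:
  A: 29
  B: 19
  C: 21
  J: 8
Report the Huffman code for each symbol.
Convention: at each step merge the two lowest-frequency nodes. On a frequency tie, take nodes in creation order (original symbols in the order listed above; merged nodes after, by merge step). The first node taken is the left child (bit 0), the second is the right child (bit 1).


Huffman tree construction:
Step 1: Merge J(8) + B(19) = 27
Step 2: Merge C(21) + (J+B)(27) = 48
Step 3: Merge A(29) + (C+(J+B))(48) = 77
Read each symbol's code off the tree from the root (left child = 0, right child = 1).

Codes:
  A: 0 (length 1)
  B: 111 (length 3)
  C: 10 (length 2)
  J: 110 (length 3)
Average code length: 152/77 = 1.9740 bits/symbol


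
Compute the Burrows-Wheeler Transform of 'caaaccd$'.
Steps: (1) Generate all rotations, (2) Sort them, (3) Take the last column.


Rotations (sorted):
  0: $caaaccd -> last char: d
  1: aaaccd$c -> last char: c
  2: aaccd$ca -> last char: a
  3: accd$caa -> last char: a
  4: caaaccd$ -> last char: $
  5: ccd$caaa -> last char: a
  6: cd$caaac -> last char: c
  7: d$caaacc -> last char: c


BWT = dcaa$acc


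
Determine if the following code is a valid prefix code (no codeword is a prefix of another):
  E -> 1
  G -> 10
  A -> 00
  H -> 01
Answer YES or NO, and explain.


Checking each pair (does one codeword prefix another?):
  E='1' vs G='10': prefix -- VIOLATION

NO -- this is NOT a valid prefix code. E (1) is a prefix of G (10).


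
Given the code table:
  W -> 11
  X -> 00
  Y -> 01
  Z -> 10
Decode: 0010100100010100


Decoding:
00 -> X
10 -> Z
10 -> Z
01 -> Y
00 -> X
01 -> Y
01 -> Y
00 -> X


Result: XZZYXYYX


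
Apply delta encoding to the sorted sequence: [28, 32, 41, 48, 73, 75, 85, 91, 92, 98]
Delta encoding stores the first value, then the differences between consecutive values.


First value: 28
Deltas:
  32 - 28 = 4
  41 - 32 = 9
  48 - 41 = 7
  73 - 48 = 25
  75 - 73 = 2
  85 - 75 = 10
  91 - 85 = 6
  92 - 91 = 1
  98 - 92 = 6


Delta encoded: [28, 4, 9, 7, 25, 2, 10, 6, 1, 6]


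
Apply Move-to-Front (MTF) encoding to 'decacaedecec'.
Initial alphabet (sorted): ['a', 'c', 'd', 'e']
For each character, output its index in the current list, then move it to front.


MTF encoding:
'd': index 2 in ['a', 'c', 'd', 'e'] -> ['d', 'a', 'c', 'e']
'e': index 3 in ['d', 'a', 'c', 'e'] -> ['e', 'd', 'a', 'c']
'c': index 3 in ['e', 'd', 'a', 'c'] -> ['c', 'e', 'd', 'a']
'a': index 3 in ['c', 'e', 'd', 'a'] -> ['a', 'c', 'e', 'd']
'c': index 1 in ['a', 'c', 'e', 'd'] -> ['c', 'a', 'e', 'd']
'a': index 1 in ['c', 'a', 'e', 'd'] -> ['a', 'c', 'e', 'd']
'e': index 2 in ['a', 'c', 'e', 'd'] -> ['e', 'a', 'c', 'd']
'd': index 3 in ['e', 'a', 'c', 'd'] -> ['d', 'e', 'a', 'c']
'e': index 1 in ['d', 'e', 'a', 'c'] -> ['e', 'd', 'a', 'c']
'c': index 3 in ['e', 'd', 'a', 'c'] -> ['c', 'e', 'd', 'a']
'e': index 1 in ['c', 'e', 'd', 'a'] -> ['e', 'c', 'd', 'a']
'c': index 1 in ['e', 'c', 'd', 'a'] -> ['c', 'e', 'd', 'a']


Output: [2, 3, 3, 3, 1, 1, 2, 3, 1, 3, 1, 1]


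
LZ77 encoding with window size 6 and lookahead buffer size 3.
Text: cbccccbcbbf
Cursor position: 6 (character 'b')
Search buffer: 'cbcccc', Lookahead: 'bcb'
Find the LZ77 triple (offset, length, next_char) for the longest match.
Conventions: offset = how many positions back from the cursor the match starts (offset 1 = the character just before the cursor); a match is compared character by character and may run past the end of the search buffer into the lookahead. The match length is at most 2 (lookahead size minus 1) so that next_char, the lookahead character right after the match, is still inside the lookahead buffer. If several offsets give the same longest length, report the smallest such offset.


Try each offset into the search buffer:
  offset=1 (pos 5, char 'c'): match length 0
  offset=2 (pos 4, char 'c'): match length 0
  offset=3 (pos 3, char 'c'): match length 0
  offset=4 (pos 2, char 'c'): match length 0
  offset=5 (pos 1, char 'b'): match length 2
  offset=6 (pos 0, char 'c'): match length 0
Longest match has length 2 at offset 5.
next_char = character at position 6 + 2 = 8 -> 'b'

Best match: offset=5, length=2 (matching 'bc' starting at position 1)
LZ77 triple: (5, 2, 'b')


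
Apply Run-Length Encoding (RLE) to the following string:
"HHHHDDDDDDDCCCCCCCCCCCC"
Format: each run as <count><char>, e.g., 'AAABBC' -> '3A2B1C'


Scanning runs left to right:
  i=0: run of 'H' x 4 -> '4H'
  i=4: run of 'D' x 7 -> '7D'
  i=11: run of 'C' x 12 -> '12C'

RLE = 4H7D12C


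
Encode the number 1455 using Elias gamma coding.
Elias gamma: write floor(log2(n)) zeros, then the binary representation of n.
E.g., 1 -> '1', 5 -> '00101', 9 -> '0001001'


num_bits = floor(log2(1455)) + 1 = 11
leading_zeros = num_bits - 1 = 10
binary(1455) = 10110101111

Elias gamma(1455) = '0000000000' + '10110101111' = 000000000010110101111 (21 bits)


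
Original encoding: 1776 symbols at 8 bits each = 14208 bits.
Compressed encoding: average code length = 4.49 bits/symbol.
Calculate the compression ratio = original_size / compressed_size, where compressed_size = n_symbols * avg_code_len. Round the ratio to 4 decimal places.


original_size = n_symbols * orig_bits = 1776 * 8 = 14208 bits
compressed_size = n_symbols * avg_code_len = 1776 * 4.49 = 7974.24 bits
ratio = original_size / compressed_size = 14208 / 7974.24 = 1.7817

Compression ratio = 1.7817


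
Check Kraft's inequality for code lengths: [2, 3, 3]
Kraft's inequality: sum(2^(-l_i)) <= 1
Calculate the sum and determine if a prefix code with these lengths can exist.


Sum = 2^(-2) + 2^(-3) + 2^(-3)
    = 0.25 + 0.125 + 0.125
    = 4/8 = 0.5
Since 0.5 <= 1, Kraft's inequality IS satisfied.
A prefix code with these lengths CAN exist.

Kraft sum = 0.5. Satisfied.


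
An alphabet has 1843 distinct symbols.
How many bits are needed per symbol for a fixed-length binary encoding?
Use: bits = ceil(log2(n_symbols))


log2(1843) = 10.8478
Bracket: 2^10 = 1024 < 1843 <= 2^11 = 2048
So ceil(log2(1843)) = 11

bits = ceil(log2(1843)) = ceil(10.8478) = 11 bits


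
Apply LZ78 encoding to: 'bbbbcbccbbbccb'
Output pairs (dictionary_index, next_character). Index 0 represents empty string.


LZ78 encoding steps:
Dictionary: {0: ''}
Step 1: w='' (idx 0), next='b' -> output (0, 'b'), add 'b' as idx 1
Step 2: w='b' (idx 1), next='b' -> output (1, 'b'), add 'bb' as idx 2
Step 3: w='b' (idx 1), next='c' -> output (1, 'c'), add 'bc' as idx 3
Step 4: w='bc' (idx 3), next='c' -> output (3, 'c'), add 'bcc' as idx 4
Step 5: w='bb' (idx 2), next='b' -> output (2, 'b'), add 'bbb' as idx 5
Step 6: w='' (idx 0), next='c' -> output (0, 'c'), add 'c' as idx 6
Step 7: w='c' (idx 6), next='b' -> output (6, 'b'), add 'cb' as idx 7


Encoded: [(0, 'b'), (1, 'b'), (1, 'c'), (3, 'c'), (2, 'b'), (0, 'c'), (6, 'b')]


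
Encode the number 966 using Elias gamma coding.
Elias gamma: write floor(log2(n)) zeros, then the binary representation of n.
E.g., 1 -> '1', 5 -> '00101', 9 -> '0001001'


num_bits = floor(log2(966)) + 1 = 10
leading_zeros = num_bits - 1 = 9
binary(966) = 1111000110

Elias gamma(966) = '000000000' + '1111000110' = 0000000001111000110 (19 bits)


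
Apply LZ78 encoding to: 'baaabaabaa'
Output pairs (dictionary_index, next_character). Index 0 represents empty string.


LZ78 encoding steps:
Dictionary: {0: ''}
Step 1: w='' (idx 0), next='b' -> output (0, 'b'), add 'b' as idx 1
Step 2: w='' (idx 0), next='a' -> output (0, 'a'), add 'a' as idx 2
Step 3: w='a' (idx 2), next='a' -> output (2, 'a'), add 'aa' as idx 3
Step 4: w='b' (idx 1), next='a' -> output (1, 'a'), add 'ba' as idx 4
Step 5: w='a' (idx 2), next='b' -> output (2, 'b'), add 'ab' as idx 5
Step 6: w='aa' (idx 3), end of input -> output (3, '')


Encoded: [(0, 'b'), (0, 'a'), (2, 'a'), (1, 'a'), (2, 'b'), (3, '')]


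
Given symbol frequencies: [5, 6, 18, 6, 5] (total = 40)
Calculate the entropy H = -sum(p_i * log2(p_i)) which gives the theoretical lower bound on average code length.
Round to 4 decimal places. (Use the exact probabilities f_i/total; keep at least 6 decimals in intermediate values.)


Per-symbol terms -p_i * log2(p_i) with p_i = f_i/40:
  p = 5/40 = 0.125000: log2(p) = -3.000000, -p*log2(p) = 0.375000
  p = 6/40 = 0.150000: log2(p) = -2.736966, -p*log2(p) = 0.410545
  p = 18/40 = 0.450000: log2(p) = -1.152003, -p*log2(p) = 0.518401
  p = 6/40 = 0.150000: log2(p) = -2.736966, -p*log2(p) = 0.410545
  p = 5/40 = 0.125000: log2(p) = -3.000000, -p*log2(p) = 0.375000
H = 0.375000 + 0.410545 + 0.518401 + 0.410545 + 0.375000 = 2.089491

H = 2.0895 bits/symbol


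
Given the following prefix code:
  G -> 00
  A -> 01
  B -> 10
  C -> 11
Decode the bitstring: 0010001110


Decoding step by step:
Bits 00 -> G
Bits 10 -> B
Bits 00 -> G
Bits 11 -> C
Bits 10 -> B


Decoded message: GBGCB


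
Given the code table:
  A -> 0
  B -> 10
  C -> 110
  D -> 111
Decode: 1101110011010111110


Decoding:
110 -> C
111 -> D
0 -> A
0 -> A
110 -> C
10 -> B
111 -> D
110 -> C


Result: CDAACBDC


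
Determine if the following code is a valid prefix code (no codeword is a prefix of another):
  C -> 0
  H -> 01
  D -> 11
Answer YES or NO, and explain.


Checking each pair (does one codeword prefix another?):
  C='0' vs H='01': prefix -- VIOLATION

NO -- this is NOT a valid prefix code. C (0) is a prefix of H (01).


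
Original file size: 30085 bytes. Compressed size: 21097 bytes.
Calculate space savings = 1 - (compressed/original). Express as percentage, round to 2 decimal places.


ratio = compressed/original = 21097/30085 = 0.701246
savings = 1 - ratio = 1 - 0.701246 = 0.298754
as a percentage: 0.298754 * 100 = 29.88%

Space savings = 1 - 21097/30085 = 29.88%


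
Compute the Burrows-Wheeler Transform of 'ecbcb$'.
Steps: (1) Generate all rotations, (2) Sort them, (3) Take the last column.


Rotations (sorted):
  0: $ecbcb -> last char: b
  1: b$ecbc -> last char: c
  2: bcb$ec -> last char: c
  3: cb$ecb -> last char: b
  4: cbcb$e -> last char: e
  5: ecbcb$ -> last char: $


BWT = bccbe$


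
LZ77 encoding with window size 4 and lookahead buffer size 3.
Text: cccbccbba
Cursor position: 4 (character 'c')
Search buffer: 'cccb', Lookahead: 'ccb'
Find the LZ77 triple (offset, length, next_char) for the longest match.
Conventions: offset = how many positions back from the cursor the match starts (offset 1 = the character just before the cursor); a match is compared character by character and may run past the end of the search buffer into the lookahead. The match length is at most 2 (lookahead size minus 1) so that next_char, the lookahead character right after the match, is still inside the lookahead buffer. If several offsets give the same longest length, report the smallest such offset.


Try each offset into the search buffer:
  offset=1 (pos 3, char 'b'): match length 0
  offset=2 (pos 2, char 'c'): match length 1
  offset=3 (pos 1, char 'c'): match length 2
  offset=4 (pos 0, char 'c'): match length 2
Longest match has length 2, found at offsets 3, 4; take the smallest, offset 3.
next_char = character at position 4 + 2 = 6 -> 'b'

Best match: offset=3, length=2 (matching 'cc' starting at position 1)
LZ77 triple: (3, 2, 'b')


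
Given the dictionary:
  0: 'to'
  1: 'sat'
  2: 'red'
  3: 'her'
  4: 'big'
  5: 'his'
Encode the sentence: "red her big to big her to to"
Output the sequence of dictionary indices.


Look up each word in the dictionary:
  'red' -> 2
  'her' -> 3
  'big' -> 4
  'to' -> 0
  'big' -> 4
  'her' -> 3
  'to' -> 0
  'to' -> 0

Encoded: [2, 3, 4, 0, 4, 3, 0, 0]


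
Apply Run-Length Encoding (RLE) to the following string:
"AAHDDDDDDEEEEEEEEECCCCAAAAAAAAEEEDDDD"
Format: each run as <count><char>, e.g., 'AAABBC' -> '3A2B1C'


Scanning runs left to right:
  i=0: run of 'A' x 2 -> '2A'
  i=2: run of 'H' x 1 -> '1H'
  i=3: run of 'D' x 6 -> '6D'
  i=9: run of 'E' x 9 -> '9E'
  i=18: run of 'C' x 4 -> '4C'
  i=22: run of 'A' x 8 -> '8A'
  i=30: run of 'E' x 3 -> '3E'
  i=33: run of 'D' x 4 -> '4D'

RLE = 2A1H6D9E4C8A3E4D


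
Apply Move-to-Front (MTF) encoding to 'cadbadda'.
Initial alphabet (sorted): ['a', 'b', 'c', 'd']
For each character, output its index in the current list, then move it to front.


MTF encoding:
'c': index 2 in ['a', 'b', 'c', 'd'] -> ['c', 'a', 'b', 'd']
'a': index 1 in ['c', 'a', 'b', 'd'] -> ['a', 'c', 'b', 'd']
'd': index 3 in ['a', 'c', 'b', 'd'] -> ['d', 'a', 'c', 'b']
'b': index 3 in ['d', 'a', 'c', 'b'] -> ['b', 'd', 'a', 'c']
'a': index 2 in ['b', 'd', 'a', 'c'] -> ['a', 'b', 'd', 'c']
'd': index 2 in ['a', 'b', 'd', 'c'] -> ['d', 'a', 'b', 'c']
'd': index 0 in ['d', 'a', 'b', 'c'] -> ['d', 'a', 'b', 'c']
'a': index 1 in ['d', 'a', 'b', 'c'] -> ['a', 'd', 'b', 'c']


Output: [2, 1, 3, 3, 2, 2, 0, 1]


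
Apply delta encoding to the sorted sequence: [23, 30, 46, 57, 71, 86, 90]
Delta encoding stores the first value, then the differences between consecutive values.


First value: 23
Deltas:
  30 - 23 = 7
  46 - 30 = 16
  57 - 46 = 11
  71 - 57 = 14
  86 - 71 = 15
  90 - 86 = 4


Delta encoded: [23, 7, 16, 11, 14, 15, 4]


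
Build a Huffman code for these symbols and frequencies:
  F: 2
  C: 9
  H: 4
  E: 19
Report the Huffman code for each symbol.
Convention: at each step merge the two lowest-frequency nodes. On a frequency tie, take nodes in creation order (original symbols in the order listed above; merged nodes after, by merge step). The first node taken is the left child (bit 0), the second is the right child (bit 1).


Huffman tree construction:
Step 1: Merge F(2) + H(4) = 6
Step 2: Merge (F+H)(6) + C(9) = 15
Step 3: Merge ((F+H)+C)(15) + E(19) = 34
Read each symbol's code off the tree from the root (left child = 0, right child = 1).

Codes:
  F: 000 (length 3)
  C: 01 (length 2)
  H: 001 (length 3)
  E: 1 (length 1)
Average code length: 55/34 = 1.6176 bits/symbol


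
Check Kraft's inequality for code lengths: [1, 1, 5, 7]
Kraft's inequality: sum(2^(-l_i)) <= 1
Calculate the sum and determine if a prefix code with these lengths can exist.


Sum = 2^(-1) + 2^(-1) + 2^(-5) + 2^(-7)
    = 0.5 + 0.5 + 0.03125 + 0.0078125
    = 133/128 = 1.0390625
Since 1.0390625 > 1, Kraft's inequality is NOT satisfied.
A prefix code with these lengths CANNOT exist.

Kraft sum = 1.0390625. Not satisfied.


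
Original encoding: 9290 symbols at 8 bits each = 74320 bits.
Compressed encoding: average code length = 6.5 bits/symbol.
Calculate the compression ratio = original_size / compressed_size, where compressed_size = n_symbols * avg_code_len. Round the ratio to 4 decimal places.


original_size = n_symbols * orig_bits = 9290 * 8 = 74320 bits
compressed_size = n_symbols * avg_code_len = 9290 * 6.5 = 60385.0 bits
ratio = original_size / compressed_size = 74320 / 60385.0 = 1.2308

Compression ratio = 1.2308


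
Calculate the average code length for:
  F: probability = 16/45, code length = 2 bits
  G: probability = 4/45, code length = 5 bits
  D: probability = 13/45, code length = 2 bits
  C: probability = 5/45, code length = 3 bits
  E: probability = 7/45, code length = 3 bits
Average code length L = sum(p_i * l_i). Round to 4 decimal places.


Weighted contributions p_i * l_i:
  F: (16/45) * 2 = 32/45
  G: (4/45) * 5 = 20/45
  D: (13/45) * 2 = 26/45
  C: (5/45) * 3 = 15/45
  E: (7/45) * 3 = 21/45
Sum = (32 + 20 + 26 + 15 + 21)/45 = 114/45

L = 114/45 = 2.5333 bits/symbol


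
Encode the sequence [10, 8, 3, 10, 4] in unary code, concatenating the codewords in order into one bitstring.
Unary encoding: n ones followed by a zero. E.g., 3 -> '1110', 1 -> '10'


Encode each number as n ones followed by a terminating 0:
  10 -> 11111111110 (11 bits)
  8 -> 111111110 (9 bits)
  3 -> 1110 (4 bits)
  10 -> 11111111110 (11 bits)
  4 -> 11110 (5 bits)
Total length = 11 + 9 + 4 + 11 + 5 = 40 bits.

Unary([10, 8, 3, 10, 4]) = 1111111111011111111011101111111111011110 (40 bits)


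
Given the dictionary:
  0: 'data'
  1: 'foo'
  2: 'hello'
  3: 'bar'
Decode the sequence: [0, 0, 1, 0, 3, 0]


Look up each index in the dictionary:
  0 -> 'data'
  0 -> 'data'
  1 -> 'foo'
  0 -> 'data'
  3 -> 'bar'
  0 -> 'data'

Decoded: "data data foo data bar data"


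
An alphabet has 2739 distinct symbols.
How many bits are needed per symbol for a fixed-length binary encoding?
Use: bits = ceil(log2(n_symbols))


log2(2739) = 11.4194
Bracket: 2^11 = 2048 < 2739 <= 2^12 = 4096
So ceil(log2(2739)) = 12

bits = ceil(log2(2739)) = ceil(11.4194) = 12 bits


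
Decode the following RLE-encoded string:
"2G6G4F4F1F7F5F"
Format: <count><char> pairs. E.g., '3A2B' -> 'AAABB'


Expanding each <count><char> pair:
  2G -> 'GG'
  6G -> 'GGGGGG'
  4F -> 'FFFF'
  4F -> 'FFFF'
  1F -> 'F'
  7F -> 'FFFFFFF'
  5F -> 'FFFFF'

Decoded = GGGGGGGGFFFFFFFFFFFFFFFFFFFFF


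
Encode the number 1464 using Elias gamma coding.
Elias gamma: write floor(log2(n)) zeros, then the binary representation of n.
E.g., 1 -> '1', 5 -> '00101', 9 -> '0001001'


num_bits = floor(log2(1464)) + 1 = 11
leading_zeros = num_bits - 1 = 10
binary(1464) = 10110111000

Elias gamma(1464) = '0000000000' + '10110111000' = 000000000010110111000 (21 bits)


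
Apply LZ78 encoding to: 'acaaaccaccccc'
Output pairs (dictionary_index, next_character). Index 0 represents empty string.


LZ78 encoding steps:
Dictionary: {0: ''}
Step 1: w='' (idx 0), next='a' -> output (0, 'a'), add 'a' as idx 1
Step 2: w='' (idx 0), next='c' -> output (0, 'c'), add 'c' as idx 2
Step 3: w='a' (idx 1), next='a' -> output (1, 'a'), add 'aa' as idx 3
Step 4: w='a' (idx 1), next='c' -> output (1, 'c'), add 'ac' as idx 4
Step 5: w='c' (idx 2), next='a' -> output (2, 'a'), add 'ca' as idx 5
Step 6: w='c' (idx 2), next='c' -> output (2, 'c'), add 'cc' as idx 6
Step 7: w='cc' (idx 6), next='c' -> output (6, 'c'), add 'ccc' as idx 7


Encoded: [(0, 'a'), (0, 'c'), (1, 'a'), (1, 'c'), (2, 'a'), (2, 'c'), (6, 'c')]


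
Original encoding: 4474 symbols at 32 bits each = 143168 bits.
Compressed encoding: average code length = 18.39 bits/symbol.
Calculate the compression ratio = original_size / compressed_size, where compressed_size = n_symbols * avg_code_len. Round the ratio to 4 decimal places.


original_size = n_symbols * orig_bits = 4474 * 32 = 143168 bits
compressed_size = n_symbols * avg_code_len = 4474 * 18.39 = 82276.86 bits
ratio = original_size / compressed_size = 143168 / 82276.86 = 1.7401

Compression ratio = 1.7401


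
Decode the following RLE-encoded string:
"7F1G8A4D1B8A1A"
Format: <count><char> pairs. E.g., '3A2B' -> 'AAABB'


Expanding each <count><char> pair:
  7F -> 'FFFFFFF'
  1G -> 'G'
  8A -> 'AAAAAAAA'
  4D -> 'DDDD'
  1B -> 'B'
  8A -> 'AAAAAAAA'
  1A -> 'A'

Decoded = FFFFFFFGAAAAAAAADDDDBAAAAAAAAA
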